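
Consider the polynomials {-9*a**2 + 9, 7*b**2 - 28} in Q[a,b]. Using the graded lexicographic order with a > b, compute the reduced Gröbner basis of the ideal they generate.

G = {a**2 - 1, b**2 - 4}

f_1 = -9*a**2 + 9, LT = a**2.
f_2 = 7*b**2 - 28, LT = b**2.

S(f_1,f_2): leading monomials are coprime, so the S-polynomial reduces to 0 (Buchberger's first criterion).
Every S-polynomial of the final basis reduces to 0, so we have a Gröbner basis.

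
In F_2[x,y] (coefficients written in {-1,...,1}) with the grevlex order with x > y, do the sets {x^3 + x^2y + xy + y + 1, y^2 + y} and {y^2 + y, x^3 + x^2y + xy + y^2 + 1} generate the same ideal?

For a fixed monomial order, each ideal has a unique reduced Gröbner basis; comparing bases decides equality.
Buchberger on the first generating set:
f_1 = x^3 + x^2y + xy + y + 1, LT = x^3.
f_2 = y^2 + y, LT = y^2.

The S-polynomials (S(f_1,f_2)) all reduce to 0 modulo the current basis, so we have a Gröbner basis.
Inter-reduce: drop elements whose leading term is divisible by another's, tail-reduce, and make monic.
Reduced Gröbner basis: {x^3 + x^2y + xy + y + 1, y^2 + y}.

Buchberger on the second generating set:
h_1 = y^2 + y, LT = y^2.
h_2 = x^3 + x^2y + xy + y^2 + 1, LT = x^3.

The S-polynomials (S(h_1,h_2)) all reduce to 0 modulo the current basis, so we have a Gröbner basis.
Inter-reduce: drop elements whose leading term is divisible by another's, tail-reduce, and make monic.
Reduced Gröbner basis: {x^3 + x^2y + xy + y + 1, y^2 + y}.

Same reduced basis, so the two generating sets span the same ideal.

Yes, the ideals are equal.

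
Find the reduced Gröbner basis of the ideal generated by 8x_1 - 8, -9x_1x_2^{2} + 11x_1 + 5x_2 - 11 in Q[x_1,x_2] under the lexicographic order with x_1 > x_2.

f_1 = 8x_1 - 8, LT = x_1.
f_2 = -9x_1x_2^{2} + 11x_1 + 5x_2 - 11, LT = x_1x_2^{2}.

S(f_1,f_2): lcm = x_1x_2^{2}. S = \tfrac{11}{9}x_1 - x_2^{2} + \tfrac{5}{9}x_2 - \tfrac{11}{9}.
  reduce S modulo (f_1, f_2):
  remainder -x_2^{2} + \tfrac{5}{9}x_2 ≠ 0; add g_3 = -x_2^{2} + \tfrac{5}{9}x_2 to the basis.

The other S-polynomials (S(f_1,g_3), S(f_2,g_3)) all reduce to 0 modulo the current basis, so we have a Gröbner basis.
Inter-reduce: drop elements whose leading term is divisible by another's, tail-reduce, and make monic.

G = {x_1 - 1, x_2^{2} - \tfrac{5}{9}x_2}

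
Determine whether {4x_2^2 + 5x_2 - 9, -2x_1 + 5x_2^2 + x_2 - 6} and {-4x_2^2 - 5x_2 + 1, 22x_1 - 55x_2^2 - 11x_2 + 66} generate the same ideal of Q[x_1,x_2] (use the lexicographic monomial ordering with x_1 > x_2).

Equality of ideals is decidable: compute both reduced Gröbner bases (unique for the ordering) and check whether they agree.
Buchberger on the first generating set:
f_1 = 4x_2^2 + 5x_2 - 9, LT = x_2^2.
f_2 = -2x_1 + 5x_2^2 + x_2 - 6, LT = x_1.

S(f_1,f_2): leading monomials are coprime, so the S-polynomial reduces to 0 (Buchberger's first criterion).
Every S-polynomial of the final basis reduces to 0, so we have a Gröbner basis.
Inter-reduce: drop elements whose leading term is divisible by another's, tail-reduce, and make monic.
Reduced Gröbner basis: {x_1 + 21/8x_2 - 21/8, x_2^2 + 5/4x_2 - 9/4}.

Buchberger on the second generating set:
h_1 = -4x_2^2 - 5x_2 + 1, LT = x_2^2.
h_2 = 22x_1 - 55x_2^2 - 11x_2 + 66, LT = x_1.

S(h_1,h_2): leading monomials are coprime, so the S-polynomial reduces to 0 (Buchberger's first criterion).
Every S-polynomial of the final basis reduces to 0, so we have a Gröbner basis.
Inter-reduce: drop elements whose leading term is divisible by another's, tail-reduce, and make monic.
Reduced Gröbner basis: {x_1 + 21/8x_2 + 19/8, x_2^2 + 5/4x_2 - 1/4}.

The bases are distinct; the ideals are different.

No, the ideals differ.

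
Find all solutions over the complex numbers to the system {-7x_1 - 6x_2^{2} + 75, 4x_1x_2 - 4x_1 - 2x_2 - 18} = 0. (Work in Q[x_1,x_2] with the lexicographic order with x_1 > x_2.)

{(3, 3), (55/14 + 2*sqrt(249)/7, -1 + sqrt(249)/6), (55/14 - 2*sqrt(249)/7, -sqrt(249)/6 - 1)}

Compute a lex Gröbner basis by Buchberger's algorithm.
f_1 = -7x_1 - 6x_2^{2} + 75, LT = x_1.
f_2 = 4x_1x_2 - 4x_1 - 2x_2 - 18, LT = x_1x_2.

S(f_1,f_2): lcm = x_1x_2. S = x_1 + \tfrac{6}{7}x_2^{3} - \tfrac{143}{14}x_2 + \tfrac{9}{2}.
  leading term x_1: subtract (-\tfrac{1}{7})·f_1 from x_1 + \tfrac{6}{7}x_2^{3} - \tfrac{143}{14}x_2 + \tfrac{9}{2} → \tfrac{6}{7}x_2^{3} - \tfrac{6}{7}x_2^{2} - \tfrac{143}{14}x_2 + \tfrac{213}{14}
  leading term x_2^{3}: no divisor's leading term divides it; move \tfrac{6}{7}x_2^{3} to the remainder.
  leading term x_2^{2}: no divisor's leading term divides it; move -\tfrac{6}{7}x_2^{2} to the remainder.
  leading term x_2: no divisor's leading term divides it; move -\tfrac{143}{14}x_2 to the remainder.
  leading term 1: no divisor's leading term divides it; move \tfrac{213}{14} to the remainder.
  remainder \tfrac{6}{7}x_2^{3} - \tfrac{6}{7}x_2^{2} - \tfrac{143}{14}x_2 + \tfrac{213}{14} ≠ 0; add h_3 = \tfrac{6}{7}x_2^{3} - \tfrac{6}{7}x_2^{2} - \tfrac{143}{14}x_2 + \tfrac{213}{14} to the basis.

The other S-polynomials (S(f_1,h_3), S(f_2,h_3)) all reduce to 0 modulo the current basis, so we have a Gröbner basis.
Inter-reduce: drop elements whose leading term is divisible by another's, tail-reduce, and make monic.
Reduced Gröbner basis: {x_1 + \tfrac{6}{7}x_2^{2} - \tfrac{75}{7}, x_2^{3} - x_2^{2} - \tfrac{143}{12}x_2 + \tfrac{71}{4}}.

From the last basis element, x_2^{3} - x_2^{2} - \tfrac{143}{12}x_2 + \tfrac{71}{4} = 0, so x_2 takes values in {3, -1 + sqrt(249)/6, -sqrt(249)/6 - 1}. Each choice, substituted upward through the basis, yields the corresponding point(s) of the solution set.
  x_2 = 3: the earlier basis element becomes x_1 - 3 = 0, giving x_1 = 3 — point (3, 3).
  x_2 = -1 + sqrt(249)/6: the earlier basis element becomes x_1 - 2*sqrt(249)/7 - 55/14 = 0, giving x_1 = 55/14 + 2*sqrt(249)/7 — point (55/14 + 2*sqrt(249)/7, -1 + sqrt(249)/6).
  x_2 = -sqrt(249)/6 - 1: the earlier basis element becomes x_1 - 55/14 + 2*sqrt(249)/7 = 0, giving x_1 = 55/14 - 2*sqrt(249)/7 — point (55/14 - 2*sqrt(249)/7, -sqrt(249)/6 - 1).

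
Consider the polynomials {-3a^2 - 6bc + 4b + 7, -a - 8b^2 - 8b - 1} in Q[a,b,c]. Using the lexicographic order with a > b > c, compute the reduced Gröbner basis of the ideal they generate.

f_1 = -3a^2 - 6bc + 4b + 7, LT = a^2.
f_2 = -a - 8b^2 - 8b - 1, LT = a.

S(f_1,f_2): lcm = a^2. S = -8ab^2 - 8ab - a + 2bc - 4/3b - 7/3.
  leading term ab^2: subtract (8b^2)·f_2 from -8ab^2 - 8ab - a + 2bc - 4/3b - 7/3 → -8ab - a + 64b^4 + 64b^3 + 8b^2 + 2bc - 4/3b - 7/3
  leading term ab: subtract (8b)·f_2 from -8ab - a + 64b^4 + 64b^3 + 8b^2 + 2bc - 4/3b - 7/3 → -a + 64b^4 + 128b^3 + 72b^2 + 2bc + 20/3b - 7/3
  leading term a: subtract (1)·f_2 from -a + 64b^4 + 128b^3 + 72b^2 + 2bc + 20/3b - 7/3 → 64b^4 + 128b^3 + 80b^2 + 2bc + 44/3b - 4/3
  leading term b^4: no divisor's leading term divides it; move 64b^4 to the remainder.
  leading term b^3: no divisor's leading term divides it; move 128b^3 to the remainder.
  leading term b^2: no divisor's leading term divides it; move 80b^2 to the remainder.
  leading term bc: no divisor's leading term divides it; move 2bc to the remainder.
  leading term b: no divisor's leading term divides it; move 44/3b to the remainder.
  leading term 1: no divisor's leading term divides it; move -4/3 to the remainder.
  remainder 64b^4 + 128b^3 + 80b^2 + 2bc + 44/3b - 4/3 ≠ 0; add g_3 = 64b^4 + 128b^3 + 80b^2 + 2bc + 44/3b - 4/3 to the basis.

The other S-polynomials (S(f_1,g_3), S(f_2,g_3)) all reduce to 0 modulo the current basis, so we have a Gröbner basis.
Inter-reduce: drop elements whose leading term is divisible by another's, tail-reduce, and make monic.

G = {a + 8b^2 + 8b + 1, b^4 + 2b^3 + 5/4b^2 + 1/32bc + 11/48b - 1/48}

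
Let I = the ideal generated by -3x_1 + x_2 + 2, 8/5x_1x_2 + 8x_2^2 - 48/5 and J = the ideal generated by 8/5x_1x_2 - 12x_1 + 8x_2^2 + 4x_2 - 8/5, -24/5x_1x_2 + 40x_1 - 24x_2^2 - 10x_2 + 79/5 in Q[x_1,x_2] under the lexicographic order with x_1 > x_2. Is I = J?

No, the ideals differ.

Two ideals are equal iff their reduced Gröbner bases coincide (the reduced basis is unique for a fixed ordering).
Buchberger on the first generating set:
f_1 = -3x_1 + x_2 + 2, LT = x_1.
f_2 = 8/5x_1x_2 + 8x_2^2 - 48/5, LT = x_1x_2.

S(f_1,f_2): lcm = x_1x_2. S = -16/3x_2^2 - 2/3x_2 + 6.
  leading term x_2^2: no divisor's leading term divides it; move -16/3x_2^2 to the remainder.
  leading term x_2: no divisor's leading term divides it; move -2/3x_2 to the remainder.
  leading term 1: no divisor's leading term divides it; move 6 to the remainder.
  remainder -16/3x_2^2 - 2/3x_2 + 6 ≠ 0; add g_3 = -16/3x_2^2 - 2/3x_2 + 6 to the basis.

The other S-polynomials (S(f_1,g_3), S(f_2,g_3)) all reduce to 0 modulo the current basis, so we have a Gröbner basis.
Inter-reduce: drop elements whose leading term is divisible by another's, tail-reduce, and make monic.
Reduced Gröbner basis: {x_1 - 1/3x_2 - 2/3, x_2^2 + 1/8x_2 - 9/8}.

Buchberger on the second generating set:
h_1 = 8/5x_1x_2 - 12x_1 + 8x_2^2 + 4x_2 - 8/5, LT = x_1x_2.
h_2 = -24/5x_1x_2 + 40x_1 - 24x_2^2 - 10x_2 + 79/5, LT = x_1x_2.

S(h_1,h_2): lcm = x_1x_2. S = 5/6x_1 + 5/12x_2 + 55/24.
  leading term x_1: no divisor's leading term divides it; move 5/6x_1 to the remainder.
  leading term x_2: no divisor's leading term divides it; move 5/12x_2 to the remainder.
  leading term 1: no divisor's leading term divides it; move 55/24 to the remainder.
  remainder 5/6x_1 + 5/12x_2 + 55/24 ≠ 0; add k_3 = 5/6x_1 + 5/12x_2 + 55/24 to the basis.

S(h_1,k_3): lcm = x_1x_2. S = -15/2x_1 + 9/2x_2^2 - 1/4x_2 - 1.
  leading term x_1: subtract (-9)·k_3 from -15/2x_1 + 9/2x_2^2 - 1/4x_2 - 1 → 9/2x_2^2 + 7/2x_2 + 157/8
  leading term x_2^2: no divisor's leading term divides it; move 9/2x_2^2 to the remainder.
  leading term x_2: no divisor's leading term divides it; move 7/2x_2 to the remainder.
  leading term 1: no divisor's leading term divides it; move 157/8 to the remainder.
  remainder 9/2x_2^2 + 7/2x_2 + 157/8 ≠ 0; add k_4 = 9/2x_2^2 + 7/2x_2 + 157/8 to the basis.

The other S-polynomials (S(h_2,k_3), S(h_1,k_4), S(h_2,k_4), S(k_3,k_4)) all reduce to 0 modulo the current basis, so we have a Gröbner basis.
Inter-reduce: drop elements whose leading term is divisible by another's, tail-reduce, and make monic.
Reduced Gröbner basis: {x_1 + 1/2x_2 + 11/4, x_2^2 + 7/9x_2 + 157/36}.

Since the reduced bases disagree, the two ideals are not the same.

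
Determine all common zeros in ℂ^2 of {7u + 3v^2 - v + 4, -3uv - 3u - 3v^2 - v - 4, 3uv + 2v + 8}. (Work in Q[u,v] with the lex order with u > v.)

Compute a lex Gröbner basis by Buchberger's algorithm.
f_1 = 7u + 3v^2 - v + 4, LT = u.
f_2 = -3uv - 3u - 3v^2 - v - 4, LT = uv.
f_3 = 3uv + 2v + 8, LT = uv.

S(f_1,f_2): lcm = uv. S = -u + 3/7v^3 - 8/7v^2 + 5/21v - 4/3.
  reduce S modulo (f_1, f_2, f_3):
  remainder 3/7v^3 - 5/7v^2 + 2/21v - 16/21 ≠ 0; add h_4 = 3/7v^3 - 5/7v^2 + 2/21v - 16/21 to the basis.

S(f_1,f_3): lcm = uv. S = 3/7v^3 - 1/7v^2 - 2/21v - 8/3.
  reduce S modulo (f_1, f_2, f_3, h_4):
  remainder 4/7v^2 - 4/21v - 40/21 ≠ 0; add h_5 = 4/7v^2 - 4/21v - 40/21 to the basis.

S(f_3,h_4): lcm = uv^3. S = 5/3uv^2 - 2/9uv + 16/9u + 2/3v^3 + 8/3v^2.
  reduce S modulo (f_1, f_2, f_3, h_4, h_5):
  remainder -16/27v + 32/27 ≠ 0; add h_6 = -16/27v + 32/27 to the basis.

The other S-polynomials (S(f_2,f_3), S(f_1,h_4), S(f_2,h_4), S(f_1,h_5), S(f_2,h_5), S(f_3,h_5), S(h_4,h_5), S(f_1,h_6), S(f_2,h_6), S(f_3,h_6), S(h_4,h_6), S(h_5,h_6)) all reduce to 0 modulo the current basis, so we have a Gröbner basis.
Inter-reduce: drop elements whose leading term is divisible by another's, tail-reduce, and make monic.
Reduced Gröbner basis: {u + 2, v - 2}.

The lex basis is triangular: the last element involves only v. Solving v - 2 = 0 gives v ∈ {2}; substituting each value into the earlier elements determines the remaining variables.
  v = 2: the earlier basis element becomes u + 2 = 0, giving u = -2 — point (-2, 2).

{(-2, 2)}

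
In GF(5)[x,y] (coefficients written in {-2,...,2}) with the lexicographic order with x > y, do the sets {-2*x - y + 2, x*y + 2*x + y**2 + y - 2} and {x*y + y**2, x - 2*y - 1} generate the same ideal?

Yes, the ideals are equal.

For a fixed monomial order, each ideal has a unique reduced Gröbner basis; comparing bases decides equality.
Buchberger on the first generating set:
f_1 = -2*x - y + 2, LT = x.
f_2 = x*y + 2*x + y**2 + y - 2, LT = x*y.

S(f_1,f_2): lcm = x*y. S = -2*x + 2*y**2 - 2*y + 2.
  leading term x: subtract (1)·f_1 from -2*x + 2*y**2 - 2*y + 2 → 2*y**2 - y
  leading term y**2: no divisor's leading term divides it; move 2*y**2 to the remainder.
  leading term y: no divisor's leading term divides it; move -y to the remainder.
  remainder 2*y**2 - y ≠ 0; add g_3 = 2*y**2 - y to the basis.

S(f_1,g_3): leading monomials are coprime, so the S-polynomial reduces to 0 (Buchberger's first criterion).
S(f_2,g_3): lcm = x*y**2. S = y**3 + y**2 - 2*y.
  leading term y**3: subtract (-2*y)·g_3 from y**3 + y**2 - 2*y → -y**2 - 2*y
  leading term y**2: subtract (2)·g_3 from -y**2 - 2*y → 0
  remainder 0.

Every S-polynomial of the final basis reduces to 0, so we have a Gröbner basis.
Inter-reduce: drop elements whose leading term is divisible by another's, tail-reduce, and make monic.
Reduced Gröbner basis: {x - 2*y - 1, y**2 + 2*y}.

Buchberger on the second generating set:
h_1 = x*y + y**2, LT = x*y.
h_2 = x - 2*y - 1, LT = x.

S(h_1,h_2): lcm = x*y. S = -2*y**2 + y.
  leading term y**2: no divisor's leading term divides it; move -2*y**2 to the remainder.
  leading term y: no divisor's leading term divides it; move y to the remainder.
  remainder -2*y**2 + y ≠ 0; add k_3 = -2*y**2 + y to the basis.

S(h_1,k_3): lcm = x*y**2. S = -2*x*y + y**3.
  leading term x*y: subtract (-2)·h_1 from -2*x*y + y**3 → y**3 + 2*y**2
  leading term y**3: subtract (2*y)·k_3 from y**3 + 2*y**2 → 0
  remainder 0.

S(h_2,k_3): leading monomials are coprime, so the S-polynomial reduces to 0 (Buchberger's first criterion).
Every S-polynomial of the final basis reduces to 0, so we have a Gröbner basis.
Inter-reduce: drop elements whose leading term is divisible by another's, tail-reduce, and make monic.
Reduced Gröbner basis: {x - 2*y - 1, y**2 + 2*y}.

The two bases agree; hence the ideals are identical.
The same test decides containment: I ⊆ J iff every generator of I reduces to 0 modulo a Gröbner basis of J.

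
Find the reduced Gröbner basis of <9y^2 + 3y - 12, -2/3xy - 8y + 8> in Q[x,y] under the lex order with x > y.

f_1 = 9y^2 + 3y - 12, LT = y^2.
f_2 = -2/3xy - 8y + 8, LT = xy.

S(f_1,f_2): lcm = xy^2. S = 1/3xy - 4/3x - 12y^2 + 12y.
  leading term xy: subtract (-1/2)·f_2 from 1/3xy - 4/3x - 12y^2 + 12y → -4/3x - 12y^2 + 8y + 4
  leading term x: no divisor's leading term divides it; move -4/3x to the remainder.
  leading term y^2: subtract (-4/3)·f_1 from -12y^2 + 8y + 4 → 12y - 12
  leading term y: no divisor's leading term divides it; move 12y to the remainder.
  leading term 1: no divisor's leading term divides it; move -12 to the remainder.
  remainder -4/3x + 12y - 12 ≠ 0; add g_3 = -4/3x + 12y - 12 to the basis.

The other S-polynomials (S(f_1,g_3), S(f_2,g_3)) all reduce to 0 modulo the current basis, so we have a Gröbner basis.
Inter-reduce: drop elements whose leading term is divisible by another's, tail-reduce, and make monic.

G = {x - 9y + 9, y^2 + 1/3y - 4/3}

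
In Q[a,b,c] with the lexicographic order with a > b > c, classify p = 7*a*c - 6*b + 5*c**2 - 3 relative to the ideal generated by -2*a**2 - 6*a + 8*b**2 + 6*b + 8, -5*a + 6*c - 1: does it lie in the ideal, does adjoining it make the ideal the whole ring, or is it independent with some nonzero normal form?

7*a*c - 6*b + 5*c**2 - 3 is independent of I; its normal form modulo I is -6*b + 67/5*c**2 - 7/5*c - 3.

First compute the reduced Gröbner basis of I by Buchberger's algorithm.
f_1 = -2*a**2 - 6*a + 8*b**2 + 6*b + 8, LT = a**2.
f_2 = -5*a + 6*c - 1, LT = a.

S(f_1,f_2): lcm = a**2. S = 6/5*a*c + 14/5*a - 4*b**2 - 3*b - 4.
  leading term a*c: subtract (-6/25*c)·f_2 from 6/5*a*c + 14/5*a - 4*b**2 - 3*b - 4 → 14/5*a - 4*b**2 - 3*b + 36/25*c**2 - 6/25*c - 4
  leading term a: subtract (-14/25)·f_2 from 14/5*a - 4*b**2 - 3*b + 36/25*c**2 - 6/25*c - 4 → -4*b**2 - 3*b + 36/25*c**2 + 78/25*c - 114/25
  leading term b**2: no divisor's leading term divides it; move -4*b**2 to the remainder.
  leading term b: no divisor's leading term divides it; move -3*b to the remainder.
  leading term c**2: no divisor's leading term divides it; move 36/25*c**2 to the remainder.
  leading term c: no divisor's leading term divides it; move 78/25*c to the remainder.
  leading term 1: no divisor's leading term divides it; move -114/25 to the remainder.
  remainder -4*b**2 - 3*b + 36/25*c**2 + 78/25*c - 114/25 ≠ 0; add h_3 = -4*b**2 - 3*b + 36/25*c**2 + 78/25*c - 114/25 to the basis.

S(f_1,h_3): leading monomials are coprime, so the S-polynomial reduces to 0 (Buchberger's first criterion).
S(f_2,h_3): leading monomials are coprime, so the S-polynomial reduces to 0 (Buchberger's first criterion).
Every S-polynomial of the final basis reduces to 0, so we have a Gröbner basis.
Inter-reduce: drop elements whose leading term is divisible by another's, tail-reduce, and make monic.
Reduced Gröbner basis: {a - 6/5*c + 1/5, b**2 + 3/4*b - 9/25*c**2 - 39/50*c + 57/50}.
Label its elements g_1 = a - 6/5*c + 1/5, g_2 = b**2 + 3/4*b - 9/25*c**2 - 39/50*c + 57/50.

Reduce p = 7*a*c - 6*b + 5*c**2 - 3 modulo G:
  leading term a*c: subtract (7*c)·g_1 from 7*a*c - 6*b + 5*c**2 - 3 → -6*b + 67/5*c**2 - 7/5*c - 3
  leading term b: no divisor's leading term divides it; move -6*b to the remainder.
  leading term c**2: no divisor's leading term divides it; move 67/5*c**2 to the remainder.
  leading term c: no divisor's leading term divides it; move -7/5*c to the remainder.
  leading term 1: no divisor's leading term divides it; move -3 to the remainder.
  normal form = -6*b + 67/5*c**2 - 7/5*c - 3.
The normal form is nonzero, so p ∉ I. Since p minus its normal form lies in I, I + (p) = I + (r) where r = -6*b + 67/5*c**2 - 7/5*c - 3; decide whether this ideal is the whole ring.
Run Buchberger on G together with r (pairs among the g_i already reduce to 0 since G is a Gröbner basis):
g_1 = a - 6/5*c + 1/5, LT = a.
g_2 = b**2 + 3/4*b - 9/25*c**2 - 39/50*c + 57/50, LT = b**2.
r = -6*b + 67/5*c**2 - 7/5*c - 3, LT = b.

S(g_1,g_2): leading monomials are coprime, so the S-polynomial reduces to 0 (Buchberger's first criterion).
S(g_1,r): leading monomials are coprime, so the S-polynomial reduces to 0 (Buchberger's first criterion).
S(g_2,r): lcm = b**2. S = 67/30*b*c**2 - 7/30*b*c + 1/4*b - 9/25*c**2 - 39/50*c + 57/50.
  leading term b*c**2: subtract (-67/180*c**2)·r from 67/30*b*c**2 - 7/30*b*c + 1/4*b - 9/25*c**2 - 39/50*c + 57/50 → -7/30*b*c + 1/4*b + 4489/900*c**4 - 469/900*c**3 - 443/300*c**2 - 39/50*c + 57/50
  leading term b*c: subtract (7/180*c)·r from -7/30*b*c + 1/4*b + 4489/900*c**4 - 469/900*c**3 - 443/300*c**2 - 39/50*c + 57/50 → 1/4*b + 4489/900*c**4 - 469/450*c**3 - 64/45*c**2 - 199/300*c + 57/50
  leading term b: subtract (-1/24)·r from 1/4*b + 4489/900*c**4 - 469/450*c**3 - 64/45*c**2 - 199/300*c + 57/50 → 4489/900*c**4 - 469/450*c**3 - 311/360*c**2 - 433/600*c + 203/200
  leading term c**4: no divisor's leading term divides it; move 4489/900*c**4 to the remainder.
  leading term c**3: no divisor's leading term divides it; move -469/450*c**3 to the remainder.
  leading term c**2: no divisor's leading term divides it; move -311/360*c**2 to the remainder.
  leading term c: no divisor's leading term divides it; move -433/600*c to the remainder.
  leading term 1: no divisor's leading term divides it; move 203/200 to the remainder.
  remainder 4489/900*c**4 - 469/450*c**3 - 311/360*c**2 - 433/600*c + 203/200 ≠ 0; add m_4 = 4489/900*c**4 - 469/450*c**3 - 311/360*c**2 - 433/600*c + 203/200 to the basis.

S(g_1,m_4): leading monomials are coprime, so the S-polynomial reduces to 0 (Buchberger's first criterion).
S(g_2,m_4): leading monomials are coprime, so the S-polynomial reduces to 0 (Buchberger's first criterion).
S(r,m_4): leading monomials are coprime, so the S-polynomial reduces to 0 (Buchberger's first criterion).
Every S-polynomial of the final basis reduces to 0, so we have a Gröbner basis.
Inter-reduce: drop elements whose leading term is divisible by another's, tail-reduce, and make monic.
Reduced Gröbner basis: {a - 6/5*c + 1/5, b - 67/30*c**2 + 7/30*c + 1/2, c**4 - 14/67*c**3 - 1555/8978*c**2 - 1299/8978*c + 1827/8978}.
The reduced Gröbner basis of I + (p) is {a - 6/5*c + 1/5, b - 67/30*c**2 + 7/30*c + 1/2, c**4 - 14/67*c**3 - 1555/8978*c**2 - 1299/8978*c + 1827/8978} ≠ {1}, a proper ideal, so the enlarged system stays consistent: p is independent of I, with normal form -6*b + 67/5*c**2 - 7/5*c - 3.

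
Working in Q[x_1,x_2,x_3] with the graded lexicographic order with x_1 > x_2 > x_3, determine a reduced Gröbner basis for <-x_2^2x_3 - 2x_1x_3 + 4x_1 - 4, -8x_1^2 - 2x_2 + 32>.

The reduced Gröbner basis is the canonical form of the ideal for this ordering.

f_1 = -x_2^2x_3 - 2x_1x_3 + 4x_1 - 4, LT = x_2^2x_3.
f_2 = -8x_1^2 - 2x_2 + 32, LT = x_1^2.

S(f_1,f_2): leading monomials are coprime, so the S-polynomial reduces to 0 (Buchberger's first criterion).
Every S-polynomial of the final basis reduces to 0, so we have a Gröbner basis.

G = {x_2^2x_3 + 2x_1x_3 - 4x_1 + 4, x_1^2 + 1/4x_2 - 4}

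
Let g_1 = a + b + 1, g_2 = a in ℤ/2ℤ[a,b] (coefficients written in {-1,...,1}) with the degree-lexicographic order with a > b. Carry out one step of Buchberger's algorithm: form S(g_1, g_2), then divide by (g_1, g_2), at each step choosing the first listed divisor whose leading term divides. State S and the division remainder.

lcm(LM(g_1), LM(g_2)) = a.
S = (lcm/LT(g_1))·g_1 − (lcm/LT(g_2))·g_2 = b + 1.
Reduce S modulo (g_1, g_2) in that order:
  leading term b: no divisor's leading term divides it; move b to the remainder.
  leading term 1: no divisor's leading term divides it; move 1 to the remainder.
The remainder b + 1 is nonzero, so it would be added as the next basis element.
This is the inner loop of Buchberger's algorithm — each nonzero remainder becomes a new basis element.

S(g_1, g_2) = b + 1; remainder on division = b + 1.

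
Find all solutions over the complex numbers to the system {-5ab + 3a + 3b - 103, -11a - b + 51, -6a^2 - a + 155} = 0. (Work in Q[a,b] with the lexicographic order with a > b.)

{(5, -4)}

Compute a lex Gröbner basis by Buchberger's algorithm.
f_1 = -5ab + 3a + 3b - 103, LT = ab.
f_2 = -11a - b + 51, LT = a.
f_3 = -6a^2 - a + 155, LT = a^2.

S(f_1,f_2): lcm = ab. S = -3/5a - 1/11b^2 + 222/55b + 103/5.
  leading term a: subtract (3/55)·f_2 from -3/5a - 1/11b^2 + 222/55b + 103/5 → -1/11b^2 + 45/11b + 196/11
  leading term b^2: no divisor's leading term divides it; move -1/11b^2 to the remainder.
  leading term b: no divisor's leading term divides it; move 45/11b to the remainder.
  leading term 1: no divisor's leading term divides it; move 196/11 to the remainder.
  remainder -1/11b^2 + 45/11b + 196/11 ≠ 0; add h_4 = -1/11b^2 + 45/11b + 196/11 to the basis.

S(f_1,f_3): lcm = a^2b. S = -3/5a^2 - 23/30ab + 103/5a + 155/6b.
  leading term a^2: subtract (3/55a)·f_2 from -3/5a^2 - 23/30ab + 103/5a + 155/6b → -47/66ab + 196/11a + 155/6b
  leading term ab: subtract (47/330)·f_1 from -47/66ab + 196/11a + 155/6b → 1913/110a + 4192/165b + 4841/330
  leading term a: subtract (-1913/1210)·f_2 from 1913/110a + 4192/165b + 4841/330 → 17297/726b + 34594/363
  leading term b: no divisor's leading term divides it; move 17297/726b to the remainder.
  leading term 1: no divisor's leading term divides it; move 34594/363 to the remainder.
  remainder 17297/726b + 34594/363 ≠ 0; add h_5 = 17297/726b + 34594/363 to the basis.

The other S-polynomials (S(f_2,f_3), S(f_1,h_4), S(f_2,h_4), S(f_3,h_4), S(f_1,h_5), S(f_2,h_5), S(f_3,h_5), S(h_4,h_5)) all reduce to 0 modulo the current basis, so we have a Gröbner basis.
Inter-reduce: drop elements whose leading term is divisible by another's, tail-reduce, and make monic.
Reduced Gröbner basis: {a - 5, b + 4}.

Elimination: the polynomial b + 4 lies in the elimination ideal for b, so b ∈ {-4}. For each such b, the remaining basis elements (now univariate) give the rest of the solution.
  b = -4: the earlier basis element becomes a - 5 = 0, giving a = 5 — point (5, -4).
Each listed point satisfies every original equation (direct substitution).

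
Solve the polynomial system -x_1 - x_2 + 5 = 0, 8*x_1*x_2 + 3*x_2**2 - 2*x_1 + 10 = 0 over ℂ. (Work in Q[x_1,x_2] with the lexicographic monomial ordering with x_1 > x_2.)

{(5, 0), (-17/5, 42/5)}

Compute a lex Gröbner basis by Buchberger's algorithm.
f_1 = -x_1 - x_2 + 5, LT = x_1.
f_2 = 8*x_1*x_2 - 2*x_1 + 3*x_2**2 + 10, LT = x_1*x_2.

S(f_1,f_2): lcm = x_1*x_2. S = 1/4*x_1 + 5/8*x_2**2 - 5*x_2 - 5/4.
  leading term x_1: subtract (-1/4)·f_1 from 1/4*x_1 + 5/8*x_2**2 - 5*x_2 - 5/4 → 5/8*x_2**2 - 21/4*x_2
  leading term x_2**2: no divisor's leading term divides it; move 5/8*x_2**2 to the remainder.
  leading term x_2: no divisor's leading term divides it; move -21/4*x_2 to the remainder.
  remainder 5/8*x_2**2 - 21/4*x_2 ≠ 0; add h_3 = 5/8*x_2**2 - 21/4*x_2 to the basis.

S(f_1,h_3): leading monomials are coprime, so the S-polynomial reduces to 0 (Buchberger's first criterion).
S(f_2,h_3): lcm = x_1*x_2**2. S = 163/20*x_1*x_2 + 3/8*x_2**3 + 5/4*x_2.
  leading term x_1*x_2: subtract (-163/20*x_2)·f_1 from 163/20*x_1*x_2 + 3/8*x_2**3 + 5/4*x_2 → 3/8*x_2**3 - 163/20*x_2**2 + 42*x_2
  leading term x_2**3: subtract (3/5*x_2)·h_3 from 3/8*x_2**3 - 163/20*x_2**2 + 42*x_2 → -5*x_2**2 + 42*x_2
  leading term x_2**2: subtract (-8)·h_3 from -5*x_2**2 + 42*x_2 → 0
  remainder 0.

Every S-polynomial of the final basis reduces to 0, so we have a Gröbner basis.
Inter-reduce: drop elements whose leading term is divisible by another's, tail-reduce, and make monic.
Reduced Gröbner basis: {x_1 + x_2 - 5, x_2**2 - 42/5*x_2}.

From the last basis element, x_2**2 - 42/5*x_2 = 0, so x_2 takes values in {0, 42/5}. Each choice, substituted upward through the basis, yields the corresponding point(s) of the solution set.
  x_2 = 0: the earlier basis element becomes x_1 - 5 = 0, giving x_1 = 5 — point (5, 0).
  x_2 = 42/5: the earlier basis element becomes x_1 + 17/5 = 0, giving x_1 = -17/5 — point (-17/5, 42/5).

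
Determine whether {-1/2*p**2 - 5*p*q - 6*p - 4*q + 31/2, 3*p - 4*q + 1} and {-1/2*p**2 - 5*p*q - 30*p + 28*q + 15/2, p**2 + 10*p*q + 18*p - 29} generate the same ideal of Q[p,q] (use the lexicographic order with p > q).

Since reduced Gröbner bases are canonical representatives of ideals under a given ordering, it suffices to compute and compare them.
Buchberger on the first generating set:
f_1 = -1/2*p**2 - 5*p*q - 6*p - 4*q + 31/2, LT = p**2.
f_2 = 3*p - 4*q + 1, LT = p.

S(f_1,f_2): lcm = p**2. S = 34/3*p*q + 35/3*p + 8*q - 31.
  leading term p*q: subtract (34/9*q)·f_2 from 34/3*p*q + 35/3*p + 8*q - 31 → 35/3*p + 136/9*q**2 + 38/9*q - 31
  leading term p: subtract (35/9)·f_2 from 35/3*p + 136/9*q**2 + 38/9*q - 31 → 136/9*q**2 + 178/9*q - 314/9
  leading term q**2: no divisor's leading term divides it; move 136/9*q**2 to the remainder.
  leading term q: no divisor's leading term divides it; move 178/9*q to the remainder.
  leading term 1: no divisor's leading term divides it; move -314/9 to the remainder.
  remainder 136/9*q**2 + 178/9*q - 314/9 ≠ 0; add g_3 = 136/9*q**2 + 178/9*q - 314/9 to the basis.

The other S-polynomials (S(f_1,g_3), S(f_2,g_3)) all reduce to 0 modulo the current basis, so we have a Gröbner basis.
Inter-reduce: drop elements whose leading term is divisible by another's, tail-reduce, and make monic.
Reduced Gröbner basis: {p - 4/3*q + 1/3, q**2 + 89/68*q - 157/68}.

Buchberger on the second generating set:
h_1 = -1/2*p**2 - 5*p*q - 30*p + 28*q + 15/2, LT = p**2.
h_2 = p**2 + 10*p*q + 18*p - 29, LT = p**2.

S(h_1,h_2): lcm = p**2. S = 42*p - 56*q + 14.
  leading term p: no divisor's leading term divides it; move 42*p to the remainder.
  leading term q: no divisor's leading term divides it; move -56*q to the remainder.
  leading term 1: no divisor's leading term divides it; move 14 to the remainder.
  remainder 42*p - 56*q + 14 ≠ 0; add k_3 = 42*p - 56*q + 14 to the basis.

S(h_1,k_3): lcm = p**2. S = 34/3*p*q + 179/3*p - 56*q - 15.
  leading term p*q: subtract (17/63*q)·k_3 from 34/3*p*q + 179/3*p - 56*q - 15 → 179/3*p + 136/9*q**2 - 538/9*q - 15
  leading term p: subtract (179/126)·k_3 from 179/3*p + 136/9*q**2 - 538/9*q - 15 → 136/9*q**2 + 178/9*q - 314/9
  leading term q**2: no divisor's leading term divides it; move 136/9*q**2 to the remainder.
  leading term q: no divisor's leading term divides it; move 178/9*q to the remainder.
  leading term 1: no divisor's leading term divides it; move -314/9 to the remainder.
  remainder 136/9*q**2 + 178/9*q - 314/9 ≠ 0; add k_4 = 136/9*q**2 + 178/9*q - 314/9 to the basis.

The other S-polynomials (S(h_2,k_3), S(h_1,k_4), S(h_2,k_4), S(k_3,k_4)) all reduce to 0 modulo the current basis, so we have a Gröbner basis.
Inter-reduce: drop elements whose leading term is divisible by another's, tail-reduce, and make monic.
Reduced Gröbner basis: {p - 4/3*q + 1/3, q**2 + 89/68*q - 157/68}.

Same reduced basis, so the two generating sets span the same ideal.

Yes, the ideals are equal.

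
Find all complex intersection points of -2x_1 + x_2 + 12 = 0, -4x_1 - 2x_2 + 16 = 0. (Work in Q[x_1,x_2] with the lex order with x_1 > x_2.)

Compute a lex Gröbner basis by Buchberger's algorithm.
f_1 = -2x_1 + x_2 + 12, LT = x_1.
f_2 = -4x_1 - 2x_2 + 16, LT = x_1.

S(f_1,f_2): lcm = x_1. S = -x_2 - 2.
  leading term x_2: no divisor's leading term divides it; move -x_2 to the remainder.
  leading term 1: no divisor's leading term divides it; move -2 to the remainder.
  remainder -x_2 - 2 ≠ 0; add h_3 = -x_2 - 2 to the basis.

The other S-polynomials (S(f_1,h_3), S(f_2,h_3)) all reduce to 0 modulo the current basis, so we have a Gröbner basis.
Inter-reduce: drop elements whose leading term is divisible by another's, tail-reduce, and make monic.
Reduced Gröbner basis: {x_1 - 5, x_2 + 2}.

A lex Gröbner basis eliminates variables successively. Here x_2 + 2 depends only on x_2, with roots {-2}; lifting each root through the earlier basis elements recovers the full solutions.
  x_2 = -2: the earlier basis element becomes x_1 - 5 = 0, giving x_1 = 5 — point (5, -2).
Substituting each solution back into the original system confirms all equations vanish.

{(5, -2)}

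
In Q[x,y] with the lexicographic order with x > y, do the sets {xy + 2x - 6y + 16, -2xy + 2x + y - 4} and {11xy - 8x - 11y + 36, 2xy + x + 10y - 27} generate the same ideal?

No, the ideals differ.

Since reduced Gröbner bases are canonical representatives of ideals under a given ordering, it suffices to compute and compare them.
Buchberger on the first generating set:
f_1 = xy + 2x - 6y + 16, LT = xy.
f_2 = -2xy + 2x + y - 4, LT = xy.

S(f_1,f_2): lcm = xy. S = 3x - 11/2y + 14.
  reduce S modulo (f_1, f_2):
  remainder 3x - 11/2y + 14 ≠ 0; add g_3 = 3x - 11/2y + 14 to the basis.

S(f_1,g_3): lcm = xy. S = 2x + 11/6y^2 - 32/3y + 16.
  reduce S modulo (f_1, f_2, g_3):
  remainder 11/6y^2 - 7y + 20/3 ≠ 0; add g_4 = 11/6y^2 - 7y + 20/3 to the basis.

The other S-polynomials (S(f_2,g_3), S(f_1,g_4), S(f_2,g_4), S(g_3,g_4)) all reduce to 0 modulo the current basis, so we have a Gröbner basis.
Inter-reduce: drop elements whose leading term is divisible by another's, tail-reduce, and make monic.
Reduced Gröbner basis: {x - 11/6y + 14/3, y^2 - 42/11y + 40/11}.

Buchberger on the second generating set:
h_1 = 11xy - 8x - 11y + 36, LT = xy.
h_2 = 2xy + x + 10y - 27, LT = xy.

S(h_1,h_2): lcm = xy. S = -27/22x - 6y + 369/22.
  reduce S modulo (h_1, h_2):
  remainder -27/22x - 6y + 369/22 ≠ 0; add k_3 = -27/22x - 6y + 369/22 to the basis.

S(h_1,k_3): lcm = xy. S = -8/11x - 44/9y^2 + 38/3y + 36/11.
  reduce S modulo (h_1, h_2, k_3):
  remainder -44/9y^2 + 146/9y - 20/3 ≠ 0; add k_4 = -44/9y^2 + 146/9y - 20/3 to the basis.

The other S-polynomials (S(h_2,k_3), S(h_1,k_4), S(h_2,k_4), S(k_3,k_4)) all reduce to 0 modulo the current basis, so we have a Gröbner basis.
Inter-reduce: drop elements whose leading term is divisible by another's, tail-reduce, and make monic.
Reduced Gröbner basis: {x + 44/9y - 41/3, y^2 - 73/22y + 15/11}.

The bases are distinct; the ideals are different.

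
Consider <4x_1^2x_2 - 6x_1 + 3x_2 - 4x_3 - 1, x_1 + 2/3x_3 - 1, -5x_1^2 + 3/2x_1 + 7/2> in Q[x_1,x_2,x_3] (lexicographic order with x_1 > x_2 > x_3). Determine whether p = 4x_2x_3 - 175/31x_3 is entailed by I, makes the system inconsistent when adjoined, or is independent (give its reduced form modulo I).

First compute the reduced Gröbner basis of I by Buchberger's algorithm.
f_1 = 4x_1^2x_2 - 6x_1 + 3x_2 - 4x_3 - 1, LT = x_1^2x_2.
f_2 = x_1 + 2/3x_3 - 1, LT = x_1.
f_3 = -5x_1^2 + 3/2x_1 + 7/2, LT = x_1^2.

S(f_1,f_2): lcm = x_1^2x_2. S = -2/3x_1x_2x_3 + x_1x_2 - 3/2x_1 + 3/4x_2 - x_3 - 1/4.
  reduce S modulo (f_1, f_2, f_3):
  remainder 4/9x_2x_3^2 - 4/3x_2x_3 + 7/4x_2 - 7/4 ≠ 0; add h_4 = 4/9x_2x_3^2 - 4/3x_2x_3 + 7/4x_2 - 7/4 to the basis.

S(f_1,f_3): lcm = x_1^2x_2. S = 3/10x_1x_2 - 3/2x_1 + 29/20x_2 - x_3 - 1/4.
  reduce S modulo (f_1, f_2, f_3, h_4):
  remainder -1/5x_2x_3 + 7/4x_2 - 7/4 ≠ 0; add h_5 = -1/5x_2x_3 + 7/4x_2 - 7/4 to the basis.

S(f_2,f_3): lcm = x_1^2. S = 2/3x_1x_3 - 7/10x_1 + 7/10.
  reduce S modulo (f_1, f_2, f_3, h_4, h_5):
  remainder -4/9x_3^2 + 17/15x_3 ≠ 0; add h_6 = -4/9x_3^2 + 17/15x_3 to the basis.

S(h_4,h_5): lcm = x_2x_3^2. S = 23/4x_2x_3 + 63/16x_2 - 35/4x_3 - 63/16.
  reduce S modulo (f_1, f_2, f_3, h_4, h_5, h_6):
  remainder 217/4x_2 - 35/4x_3 - 217/4 ≠ 0; add h_7 = 217/4x_2 - 35/4x_3 - 217/4 to the basis.

The other S-polynomials (S(f_1,h_4), S(f_2,h_4), S(f_3,h_4), S(f_1,h_5), S(f_2,h_5), S(f_3,h_5), S(f_1,h_6), S(f_2,h_6), S(f_3,h_6), S(h_4,h_6), S(h_5,h_6), S(f_1,h_7), S(f_2,h_7), S(f_3,h_7), S(h_4,h_7), S(h_5,h_7), S(h_6,h_7)) all reduce to 0 modulo the current basis, so we have a Gröbner basis.
Inter-reduce: drop elements whose leading term is divisible by another's, tail-reduce, and make monic.
Reduced Gröbner basis: {x_1 + 2/3x_3 - 1, x_2 - 5/31x_3 - 1, x_3^2 - 51/20x_3}.
Label its elements g_1 = x_1 + 2/3x_3 - 1, g_2 = x_2 - 5/31x_3 - 1, g_3 = x_3^2 - 51/20x_3.

Reduce p = 4x_2x_3 - 175/31x_3 modulo G:
  leading term x_2x_3: subtract (4x_3)·g_2 from 4x_2x_3 - 175/31x_3 → 20/31x_3^2 - 51/31x_3
  leading term x_3^2: subtract (20/31)·g_3 from 20/31x_3^2 - 51/31x_3 → 0
  normal form = 0.
Since the normal form is 0, p ∈ I.

The remainder on division by a Gröbner basis is unique — it is the normal form.

4x_2x_3 - 175/31x_3 lies in I (it reduces to 0).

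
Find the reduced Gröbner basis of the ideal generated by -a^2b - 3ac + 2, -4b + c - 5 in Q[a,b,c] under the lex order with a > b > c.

f_1 = -a^2b - 3ac + 2, LT = a^2b.
f_2 = -4b + c - 5, LT = b.

S(f_1,f_2): lcm = a^2b. S = 1/4a^2c - 5/4a^2 + 3ac - 2.
  leading term a^2c: no divisor's leading term divides it; move 1/4a^2c to the remainder.
  leading term a^2: no divisor's leading term divides it; move -5/4a^2 to the remainder.
  leading term ac: no divisor's leading term divides it; move 3ac to the remainder.
  leading term 1: no divisor's leading term divides it; move -2 to the remainder.
  remainder 1/4a^2c - 5/4a^2 + 3ac - 2 ≠ 0; add g_3 = 1/4a^2c - 5/4a^2 + 3ac - 2 to the basis.

The other S-polynomials (S(f_1,g_3), S(f_2,g_3)) all reduce to 0 modulo the current basis, so we have a Gröbner basis.
Inter-reduce: drop elements whose leading term is divisible by another's, tail-reduce, and make monic.

G = {a^2c - 5a^2 + 12ac - 8, b - 1/4c + 5/4}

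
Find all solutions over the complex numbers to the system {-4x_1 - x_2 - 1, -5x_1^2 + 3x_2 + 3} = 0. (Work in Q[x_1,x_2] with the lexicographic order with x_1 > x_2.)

Compute a lex Gröbner basis by Buchberger's algorithm.
f_1 = -4x_1 - x_2 - 1, LT = x_1.
f_2 = -5x_1^2 + 3x_2 + 3, LT = x_1^2.

S(f_1,f_2): lcm = x_1^2. S = 1/4x_1x_2 + 1/4x_1 + 3/5x_2 + 3/5.
  leading term x_1x_2: subtract (-1/16x_2)·f_1 from 1/4x_1x_2 + 1/4x_1 + 3/5x_2 + 3/5 → 1/4x_1 - 1/16x_2^2 + 43/80x_2 + 3/5
  leading term x_1: subtract (-1/16)·f_1 from 1/4x_1 - 1/16x_2^2 + 43/80x_2 + 3/5 → -1/16x_2^2 + 19/40x_2 + 43/80
  leading term x_2^2: no divisor's leading term divides it; move -1/16x_2^2 to the remainder.
  leading term x_2: no divisor's leading term divides it; move 19/40x_2 to the remainder.
  leading term 1: no divisor's leading term divides it; move 43/80 to the remainder.
  remainder -1/16x_2^2 + 19/40x_2 + 43/80 ≠ 0; add h_3 = -1/16x_2^2 + 19/40x_2 + 43/80 to the basis.

The other S-polynomials (S(f_1,h_3), S(f_2,h_3)) all reduce to 0 modulo the current basis, so we have a Gröbner basis.
Inter-reduce: drop elements whose leading term is divisible by another's, tail-reduce, and make monic.
Reduced Gröbner basis: {x_1 + 1/4x_2 + 1/4, x_2^2 - 38/5x_2 - 43/5}.

Elimination: the polynomial x_2^2 - 38/5x_2 - 43/5 lies in the elimination ideal for x_2, so x_2 ∈ {-1, 43/5}. For each such x_2, the remaining basis elements (now univariate) give the rest of the solution.
  x_2 = -1: the earlier basis element becomes x_1 = 0, giving x_1 = 0 — point (0, -1).
  x_2 = 43/5: the earlier basis element becomes x_1 + 12/5 = 0, giving x_1 = -12/5 — point (-12/5, 43/5).
Check: every point annihilates each of the original generators.
A lex Gröbner basis triangularizes the system, enabling back-substitution.

{(0, -1), (-12/5, 43/5)}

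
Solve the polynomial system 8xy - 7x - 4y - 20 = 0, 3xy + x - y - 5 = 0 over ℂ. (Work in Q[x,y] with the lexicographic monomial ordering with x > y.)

Compute a lex Gröbner basis by Buchberger's algorithm.
f_1 = 8xy - 7x - 4y - 20, LT = xy.
f_2 = 3xy + x - y - 5, LT = xy.

S(f_1,f_2): lcm = xy. S = -29/24x - 1/6y - 5/6.
  leading term x: no divisor's leading term divides it; move -29/24x to the remainder.
  leading term y: no divisor's leading term divides it; move -1/6y to the remainder.
  leading term 1: no divisor's leading term divides it; move -5/6 to the remainder.
  remainder -29/24x - 1/6y - 5/6 ≠ 0; add h_3 = -29/24x - 1/6y - 5/6 to the basis.

S(f_1,h_3): lcm = xy. S = -7/8x - 4/29y^2 - 69/58y - 5/2.
  leading term x: subtract (21/29)·h_3 from -7/8x - 4/29y^2 - 69/58y - 5/2 → -4/29y^2 - 31/29y - 55/29
  leading term y^2: no divisor's leading term divides it; move -4/29y^2 to the remainder.
  leading term y: no divisor's leading term divides it; move -31/29y to the remainder.
  leading term 1: no divisor's leading term divides it; move -55/29 to the remainder.
  remainder -4/29y^2 - 31/29y - 55/29 ≠ 0; add h_4 = -4/29y^2 - 31/29y - 55/29 to the basis.

The other S-polynomials (S(f_2,h_3), S(f_1,h_4), S(f_2,h_4), S(h_3,h_4)) all reduce to 0 modulo the current basis, so we have a Gröbner basis.
Inter-reduce: drop elements whose leading term is divisible by another's, tail-reduce, and make monic.
Reduced Gröbner basis: {x + 4/29y + 20/29, y^2 + 31/4y + 55/4}.

From the last basis element, y^2 + 31/4y + 55/4 = 0, so y takes values in {-5, -11/4}. Each choice, substituted upward through the basis, yields the corresponding point(s) of the solution set.
  y = -5: the earlier basis element becomes x = 0, giving x = 0 — point (0, -5).
  y = -11/4: the earlier basis element becomes x + 9/29 = 0, giving x = -9/29 — point (-9/29, -11/4).

{(0, -5), (-9/29, -11/4)}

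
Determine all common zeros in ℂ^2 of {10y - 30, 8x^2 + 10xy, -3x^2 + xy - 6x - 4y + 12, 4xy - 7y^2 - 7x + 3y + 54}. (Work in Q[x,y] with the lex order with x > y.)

{(0, 3)}

Compute a lex Gröbner basis by Buchberger's algorithm.
f_1 = 10y - 30, LT = y.
f_2 = 8x^2 + 10xy, LT = x^2.
f_3 = -3x^2 + xy - 6x - 4y + 12, LT = x^2.
f_4 = 4xy - 7x - 7y^2 + 3y + 54, LT = xy.

S(f_1,f_4): lcm = xy. S = -5/4x + 7/4y^2 - 3/4y - 27/2.
  leading term x: no divisor's leading term divides it; move -5/4x to the remainder.
  leading term y^2: subtract (7/40y)·f_1 from 7/4y^2 - 3/4y - 27/2 → 9/2y - 27/2
  leading term y: subtract (9/20)·f_1 from 9/2y - 27/2 → 0
  remainder -5/4x ≠ 0; add h_5 = -5/4x to the basis.

The other S-polynomials (S(f_1,f_2), S(f_1,f_3), S(f_2,f_3), S(f_2,f_4), S(f_3,f_4), S(f_1,h_5), S(f_2,h_5), S(f_3,h_5), S(f_4,h_5)) all reduce to 0 modulo the current basis, so we have a Gröbner basis.
Inter-reduce: drop elements whose leading term is divisible by another's, tail-reduce, and make monic.
Reduced Gröbner basis: {x, y - 3}.

A lex Gröbner basis eliminates variables successively. Here y - 3 depends only on y, with roots {3}; lifting each root through the earlier basis elements recovers the full solutions.
  y = 3: the earlier basis element becomes x = 0, giving x = 0 — point (0, 3).
This is the nonlinear analogue of row-reducing a linear system.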